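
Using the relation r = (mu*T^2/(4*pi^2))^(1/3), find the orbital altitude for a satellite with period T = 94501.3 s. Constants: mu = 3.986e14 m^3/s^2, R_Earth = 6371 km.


T = 94501.3 s
r = (mu*T^2/(4*pi^2))^(1/3) = (3.986e14 * 94501.3^2 / (4*pi^2))^(1/3)
r = 4.4841938e+07 m = 44841.9381 km
alt = r - R_E = 44841.9381 - 6371 = 38470.9381 km

38470.9381 km


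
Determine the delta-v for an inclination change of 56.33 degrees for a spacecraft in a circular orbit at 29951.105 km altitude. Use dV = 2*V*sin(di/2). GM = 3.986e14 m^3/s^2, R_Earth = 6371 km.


r = 36322.1050 km = 3.6322105e+07 m
V = sqrt(mu/r) = 3312.7079 m/s
di = 56.33 deg = 0.983144 rad
dV = 2*V*sin(di/2) = 2*3312.7079*sin(0.491572)
dV = 3127.2779 m/s = 3.1273 km/s

3.1273 km/s


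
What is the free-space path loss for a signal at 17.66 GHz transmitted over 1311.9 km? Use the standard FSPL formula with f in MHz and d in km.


f = 17.66 GHz = 17660.0000 MHz
d = 1311.9 km
FSPL = 32.44 + 20*log10(17660.0000) + 20*log10(1311.9)
FSPL = 32.44 + 84.9398 + 62.3580
FSPL = 179.7378 dB

179.7378 dB


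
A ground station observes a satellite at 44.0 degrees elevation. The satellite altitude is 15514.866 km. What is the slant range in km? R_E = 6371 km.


h = 15514.866 km, el = 44.0 deg
d = -R_E*sin(el) + sqrt((R_E*sin(el))^2 + 2*R_E*h + h^2)
d = -6371.0000*sin(0.7679449) + sqrt((6371.0000*0.6946584)^2 + 2*6371.0000*15514.866 + 15514.866^2)
d = 16974.9864 km

16974.9864 km


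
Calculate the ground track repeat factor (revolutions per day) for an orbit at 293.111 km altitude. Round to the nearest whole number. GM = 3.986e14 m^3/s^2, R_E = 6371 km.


r = 6.664111e+06 m
T = 2*pi*sqrt(r^3/mu) = 5414.0786 s = 90.2346 min
revs/day = 1440 / 90.2346 = 15.9584
Rounded: 16 revolutions per day

16 revolutions per day


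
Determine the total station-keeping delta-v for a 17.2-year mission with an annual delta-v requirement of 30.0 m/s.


dV = rate * years = 30.0 * 17.2
dV = 516.0000 m/s

516.0000 m/s


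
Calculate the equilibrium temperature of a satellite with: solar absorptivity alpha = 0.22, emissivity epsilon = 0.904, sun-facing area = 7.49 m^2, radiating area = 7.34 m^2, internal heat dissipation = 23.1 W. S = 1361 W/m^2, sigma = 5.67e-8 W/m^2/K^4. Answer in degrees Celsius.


Numerator = alpha*S*A_sun + Q_int = 0.22*1361*7.49 + 23.1 = 2265.7558 W
Denominator = eps*sigma*A_rad = 0.904*5.67e-8*7.34 = 3.7622491e-07 W/K^4
T^4 = 6.0223439e+09 K^4
T = 278.5745 K = 5.4245 C

5.4245 degrees Celsius


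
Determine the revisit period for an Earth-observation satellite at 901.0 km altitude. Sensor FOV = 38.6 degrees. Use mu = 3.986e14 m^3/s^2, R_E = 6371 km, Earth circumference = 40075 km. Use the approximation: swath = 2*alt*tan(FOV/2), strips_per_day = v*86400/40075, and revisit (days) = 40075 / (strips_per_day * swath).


swath = 2*901.0*tan(0.3368485) = 631.0514 km
v = sqrt(mu/r) = 7403.5790 m/s = 7.4036 km/s
strips/day = v*86400/40075 = 7.4036*86400/40075 = 15.9618
coverage/day = strips * swath = 15.9618 * 631.0514 = 10072.7180 km
revisit = 40075 / 10072.7180 = 3.9786 days

3.9786 days


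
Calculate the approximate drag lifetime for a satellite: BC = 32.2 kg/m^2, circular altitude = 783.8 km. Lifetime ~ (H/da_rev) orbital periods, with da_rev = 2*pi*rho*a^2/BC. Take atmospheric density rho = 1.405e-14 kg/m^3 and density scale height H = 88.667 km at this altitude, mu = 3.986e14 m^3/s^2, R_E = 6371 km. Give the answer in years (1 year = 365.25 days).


a = R_E + alt = 7154.8000 km = 7.1548e+06 m
da_rev = 2*pi*rho*a^2/BC = 2*pi*1.405e-14*(7.1548e+06)^2/32.2 = 0.140344474 m per revolution
N = H/da_rev = 88667.0000 m / 0.140344474 m = 631781.1980 revolutions
P = 2*pi*sqrt(a^3/mu) = 6022.9252 s
lifetime = N*P = 631781.1980 * 6022.9252 = 3.8051709e+09 s = 44041.3297 days
years = 44041.3297 / 365.25 = 120.5786 years

120.5786 years


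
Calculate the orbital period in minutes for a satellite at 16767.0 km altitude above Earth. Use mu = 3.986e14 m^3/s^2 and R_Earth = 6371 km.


r = 23138.0000 km = 2.3138e+07 m
T = 2*pi*sqrt(r^3/mu) = 2*pi*sqrt(1.2387323e+22 / 3.986e14)
T = 35026.7584 s = 583.7793 min

583.7793 minutes


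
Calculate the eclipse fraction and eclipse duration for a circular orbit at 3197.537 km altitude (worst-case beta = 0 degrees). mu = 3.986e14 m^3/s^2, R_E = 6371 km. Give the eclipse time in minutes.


r = 9568.5370 km
T = 155.2488 min
Eclipse fraction = arcsin(R_E/r)/pi = arcsin(6371.0000/9568.5370)/pi
= arcsin(0.665828)/pi = 0.2319216
Eclipse duration = 0.2319216 * 155.2488 = 36.0055 min

36.0055 minutes


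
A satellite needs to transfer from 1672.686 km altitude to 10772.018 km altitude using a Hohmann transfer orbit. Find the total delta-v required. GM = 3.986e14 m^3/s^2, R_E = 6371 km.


r1 = 8043.6860 km = 8.043686e+06 m
r2 = 17143.0180 km = 1.7143018e+07 m
dv1 = sqrt(mu/r1)*(sqrt(2*r2/(r1+r2)) - 1) = 1173.7431 m/s
dv2 = sqrt(mu/r2)*(1 - sqrt(2*r1/(r1+r2))) = 968.2402 m/s
total dv = |dv1| + |dv2| = 1173.7431 + 968.2402 = 2141.9833 m/s = 2.1420 km/s

2.1420 km/s


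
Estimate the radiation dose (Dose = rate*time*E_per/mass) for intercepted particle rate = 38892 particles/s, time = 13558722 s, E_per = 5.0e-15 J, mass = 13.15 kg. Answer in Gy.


Total energy deposited = rate * time * E_per
  = 38892 * 13558722 * 5.0e-15 = 0.002636629 J
Dose = E_total / mass = 0.002636629 / 13.15
Dose = 2.0050411e-04 Gy

2.0050e-04 Gy


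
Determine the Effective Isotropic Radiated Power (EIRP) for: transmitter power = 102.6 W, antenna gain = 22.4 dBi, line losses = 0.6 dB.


Pt = 102.6 W = 20.1115 dBW
EIRP = Pt_dBW + Gt - losses = 20.1115 + 22.4 - 0.6 = 41.9115 dBW

41.9115 dBW


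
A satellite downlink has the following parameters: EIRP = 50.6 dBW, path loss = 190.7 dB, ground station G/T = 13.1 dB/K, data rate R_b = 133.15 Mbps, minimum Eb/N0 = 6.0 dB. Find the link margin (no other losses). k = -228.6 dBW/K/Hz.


C/N0 = EIRP - FSPL + G/T - k = 50.6 - 190.7 + 13.1 - (-228.6)
C/N0 = 101.6000 dB-Hz
R_b = 133.15 Mbps = 1.3315e+08 bps -> 10*log10(R_b) = 81.2434 dB-Hz
Eb/N0 = C/N0 - 10*log10(R_b) = 101.6000 - 81.2434 = 20.3566 dB
Margin = Eb/N0 - Eb/N0_req = 20.3566 - 6.0 = 14.3566 dB (link closes)

14.3566 dB


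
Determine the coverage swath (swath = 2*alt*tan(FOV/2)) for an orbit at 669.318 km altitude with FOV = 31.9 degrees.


FOV = 31.9 deg = 0.55676 rad
swath = 2 * alt * tan(FOV/2) = 2 * 669.318 * tan(0.27838)
swath = 2 * 669.318 * 0.2858012
swath = 382.5838 km

382.5838 km


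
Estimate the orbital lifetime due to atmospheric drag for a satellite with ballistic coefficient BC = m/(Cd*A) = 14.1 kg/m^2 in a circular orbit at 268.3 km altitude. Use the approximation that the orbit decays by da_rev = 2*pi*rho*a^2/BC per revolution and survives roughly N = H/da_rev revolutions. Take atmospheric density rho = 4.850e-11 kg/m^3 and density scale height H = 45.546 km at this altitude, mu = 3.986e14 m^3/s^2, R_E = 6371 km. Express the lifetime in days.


a = R_E + alt = 6639.3000 km = 6.6393e+06 m
da_rev = 2*pi*rho*a^2/BC = 2*pi*4.850e-11*(6.6393e+06)^2/14.1 = 952.680070 m per revolution
N = H/da_rev = 45546.0000 m / 952.680070 m = 47.8083 revolutions
P = 2*pi*sqrt(a^3/mu) = 5383.8712 s
lifetime = N*P = 47.8083 * 5383.8712 = 257393.6463 s = 2.9791 days

2.9791 days


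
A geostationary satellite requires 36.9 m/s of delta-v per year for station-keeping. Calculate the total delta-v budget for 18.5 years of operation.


dV = rate * years = 36.9 * 18.5
dV = 682.6500 m/s

682.6500 m/s


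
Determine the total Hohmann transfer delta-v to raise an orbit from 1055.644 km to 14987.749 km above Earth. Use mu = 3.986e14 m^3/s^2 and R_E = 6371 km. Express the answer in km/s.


r1 = 7426.6440 km = 7.426644e+06 m
r2 = 21358.7490 km = 2.1358749e+07 m
dv1 = sqrt(mu/r1)*(sqrt(2*r2/(r1+r2)) - 1) = 1598.5168 m/s
dv2 = sqrt(mu/r2)*(1 - sqrt(2*r1/(r1+r2))) = 1216.7973 m/s
total dv = |dv1| + |dv2| = 1598.5168 + 1216.7973 = 2815.3141 m/s = 2.8153 km/s

2.8153 km/s


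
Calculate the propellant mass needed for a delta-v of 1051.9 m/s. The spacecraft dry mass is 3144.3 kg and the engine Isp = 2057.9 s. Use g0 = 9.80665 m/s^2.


ve = Isp * g0 = 2057.9 * 9.80665 = 20181.105035 m/s
mass ratio = exp(dv/ve) = exp(1051.9/20181.105035) = 1.05350533
m_prop = m_dry * (mr - 1) = 3144.3 * (1.05350533 - 1)
m_prop = 168.2368 kg

168.2368 kg


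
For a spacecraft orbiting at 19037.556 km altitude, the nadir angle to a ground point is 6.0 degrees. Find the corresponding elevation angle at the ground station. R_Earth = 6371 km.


r = R_E + alt = 25408.5560 km
Law of sines in the satellite / Earth-center / ground-point triangle:
  sin(nadir)/R_E = sin(90 + el)/r  =>  cos(el) = (r/R_E)*sin(nadir)
cos(el) = (25408.5560 / 6371.0000) * sin(6.0 deg) = 0.416876
el = arccos(0.416876) = 65.3625 deg
(Earth-central angle = 90 - nadir - el = 18.6375 deg)

65.3625 degrees


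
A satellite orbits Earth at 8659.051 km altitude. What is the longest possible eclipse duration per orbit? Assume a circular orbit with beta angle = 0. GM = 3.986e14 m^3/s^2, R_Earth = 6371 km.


r = 15030.0510 km
T = 305.6333 min
Eclipse fraction = arcsin(R_E/r)/pi = arcsin(6371.0000/15030.0510)/pi
= arcsin(0.4238841)/pi = 0.1393336
Eclipse duration = 0.1393336 * 305.6333 = 42.5850 min

42.5850 minutes


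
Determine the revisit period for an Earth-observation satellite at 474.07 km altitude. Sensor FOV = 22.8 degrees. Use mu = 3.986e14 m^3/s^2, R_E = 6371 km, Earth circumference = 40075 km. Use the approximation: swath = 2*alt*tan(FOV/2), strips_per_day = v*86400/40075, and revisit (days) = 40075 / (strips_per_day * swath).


swath = 2*474.07*tan(0.1989675) = 191.1786 km
v = sqrt(mu/r) = 7630.9692 m/s = 7.6310 km/s
strips/day = v*86400/40075 = 7.6310*86400/40075 = 16.4520
coverage/day = strips * swath = 16.4520 * 191.1786 = 3145.2784 km
revisit = 40075 / 3145.2784 = 12.7413 days

12.7413 days


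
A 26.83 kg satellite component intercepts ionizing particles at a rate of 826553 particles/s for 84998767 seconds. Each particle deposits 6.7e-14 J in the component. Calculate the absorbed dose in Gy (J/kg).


Total energy deposited = rate * time * E_per
  = 826553 * 84998767 * 6.7e-14 = 4.7072 J
Dose = E_total / mass = 4.7072 / 26.83
Dose = 0.1754436 Gy

0.1754 Gy


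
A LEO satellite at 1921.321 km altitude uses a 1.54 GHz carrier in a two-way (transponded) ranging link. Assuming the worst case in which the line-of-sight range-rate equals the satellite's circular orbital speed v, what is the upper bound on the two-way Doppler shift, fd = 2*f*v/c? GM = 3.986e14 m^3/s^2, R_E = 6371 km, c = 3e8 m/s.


r = 8.292321e+06 m
v = sqrt(mu/r) = 6933.1500 m/s (worst-case radial velocity)
f = 1.54 GHz = 1.54e+09 Hz
fd = 2*f*v/c = 2*1.54e+09*6933.1500/3.0e+08
fd = 71180.3397 Hz

71180.3397 Hz


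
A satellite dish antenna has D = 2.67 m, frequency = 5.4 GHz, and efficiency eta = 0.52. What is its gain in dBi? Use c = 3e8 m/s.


lambda = c/f = 3e8 / 5.4e+09 = 0.05555556 m
G = eta*(pi*D/lambda)^2 = 0.52*(pi*2.67/0.05555556)^2
G = 11854.1556 (linear)
G = 10*log10(11854.1556) = 40.7387 dBi

40.7387 dBi


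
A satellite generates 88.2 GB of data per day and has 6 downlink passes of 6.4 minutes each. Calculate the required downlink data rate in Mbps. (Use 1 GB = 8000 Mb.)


total contact time = 6 * 6.4 * 60 = 2304.0000 s
data = 88.2 GB = 705600.0000 Mb
rate = 705600.0000 / 2304.0000 = 306.2500 Mbps

306.2500 Mbps


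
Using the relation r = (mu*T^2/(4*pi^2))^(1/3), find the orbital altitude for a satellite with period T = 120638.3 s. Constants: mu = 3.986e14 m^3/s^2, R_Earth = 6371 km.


T = 120638.3 s
r = (mu*T^2/(4*pi^2))^(1/3) = (3.986e14 * 120638.3^2 / (4*pi^2))^(1/3)
r = 5.2769461e+07 m = 52769.4610 km
alt = r - R_E = 52769.4610 - 6371 = 46398.4610 km

46398.4610 km


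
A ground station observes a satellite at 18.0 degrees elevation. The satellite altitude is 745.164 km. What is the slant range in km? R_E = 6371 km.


h = 745.164 km, el = 18.0 deg
d = -R_E*sin(el) + sqrt((R_E*sin(el))^2 + 2*R_E*h + h^2)
d = -6371.0000*sin(0.3141593) + sqrt((6371.0000*0.309017)^2 + 2*6371.0000*745.164 + 745.164^2)
d = 1763.0237 km

1763.0237 km


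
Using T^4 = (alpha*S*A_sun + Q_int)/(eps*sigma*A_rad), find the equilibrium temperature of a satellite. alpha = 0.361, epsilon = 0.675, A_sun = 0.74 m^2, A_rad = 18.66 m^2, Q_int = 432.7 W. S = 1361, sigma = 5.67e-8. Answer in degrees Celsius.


Numerator = alpha*S*A_sun + Q_int = 0.361*1361*0.74 + 432.7 = 796.2775 W
Denominator = eps*sigma*A_rad = 0.675*5.67e-8*18.66 = 7.1416485e-07 W/K^4
T^4 = 1.1149772e+09 K^4
T = 182.7328 K = -90.4172 C

-90.4172 degrees Celsius


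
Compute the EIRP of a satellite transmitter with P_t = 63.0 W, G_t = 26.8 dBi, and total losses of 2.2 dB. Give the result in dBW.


Pt = 63.0 W = 17.9934 dBW
EIRP = Pt_dBW + Gt - losses = 17.9934 + 26.8 - 2.2 = 42.5934 dBW

42.5934 dBW


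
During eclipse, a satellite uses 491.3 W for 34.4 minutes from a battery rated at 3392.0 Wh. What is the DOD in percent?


E_used = P * t / 60 = 491.3 * 34.4 / 60 = 281.6787 Wh
DOD = E_used / E_total * 100 = 281.6787 / 3392.0 * 100
DOD = 8.3042 %

8.3042 %


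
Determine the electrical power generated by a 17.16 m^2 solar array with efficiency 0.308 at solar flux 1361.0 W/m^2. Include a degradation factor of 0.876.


P = area * eta * S * degradation
P = 17.16 * 0.308 * 1361.0 * 0.876
P = 6301.3011 W

6301.3011 W


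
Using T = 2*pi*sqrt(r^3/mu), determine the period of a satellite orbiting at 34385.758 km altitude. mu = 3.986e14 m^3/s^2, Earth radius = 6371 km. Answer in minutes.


r = 40756.7580 km = 4.0756758e+07 m
T = 2*pi*sqrt(r^3/mu) = 2*pi*sqrt(6.7701594e+22 / 3.986e14)
T = 81886.1905 s = 1364.7698 min

1364.7698 minutes


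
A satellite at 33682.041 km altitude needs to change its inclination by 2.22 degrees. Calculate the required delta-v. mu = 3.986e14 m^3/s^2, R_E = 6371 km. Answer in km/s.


r = 40053.0410 km = 4.0053041e+07 m
V = sqrt(mu/r) = 3154.6479 m/s
di = 2.22 deg = 0.03874631 rad
dV = 2*V*sin(di/2) = 2*3154.6479*sin(0.01937315)
dV = 122.2233 m/s = 0.1222233 km/s

0.1222 km/s


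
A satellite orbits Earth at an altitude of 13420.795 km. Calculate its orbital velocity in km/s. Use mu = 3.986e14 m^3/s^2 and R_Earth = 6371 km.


r = R_E + alt = 6371.0 + 13420.795 = 19791.7950 km = 1.9791795e+07 m
v = sqrt(mu/r) = sqrt(3.986e14 / 1.9791795e+07) = 4487.7231 m/s = 4.4877 km/s

4.4877 km/s


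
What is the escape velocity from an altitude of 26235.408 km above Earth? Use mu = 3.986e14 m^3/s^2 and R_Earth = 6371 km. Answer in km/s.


r = 6371.0 + 26235.408 = 32606.4080 km = 3.2606408e+07 m
v_esc = sqrt(2*mu/r) = sqrt(2*3.986e14 / 3.2606408e+07)
v_esc = 4944.6114 m/s = 4.9446 km/s

4.9446 km/s


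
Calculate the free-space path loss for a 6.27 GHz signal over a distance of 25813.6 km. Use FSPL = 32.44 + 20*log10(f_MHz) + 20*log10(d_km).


f = 6.27 GHz = 6270.0000 MHz
d = 25813.6 km
FSPL = 32.44 + 20*log10(6270.0000) + 20*log10(25813.6)
FSPL = 32.44 + 75.9454 + 88.2370
FSPL = 196.6223 dB

196.6223 dB


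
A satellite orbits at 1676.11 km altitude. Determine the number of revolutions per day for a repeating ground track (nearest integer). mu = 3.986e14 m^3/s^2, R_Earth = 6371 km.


r = 8.04711e+06 m
T = 2*pi*sqrt(r^3/mu) = 7184.0795 s = 119.7347 min
revs/day = 1440 / 119.7347 = 12.0266
Rounded: 12 revolutions per day

12 revolutions per day


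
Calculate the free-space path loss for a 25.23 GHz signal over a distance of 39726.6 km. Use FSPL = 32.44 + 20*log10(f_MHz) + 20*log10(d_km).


f = 25.23 GHz = 25230.0000 MHz
d = 39726.6 km
FSPL = 32.44 + 20*log10(25230.0000) + 20*log10(39726.6)
FSPL = 32.44 + 88.0383 + 91.9816
FSPL = 212.4600 dB

212.4600 dB


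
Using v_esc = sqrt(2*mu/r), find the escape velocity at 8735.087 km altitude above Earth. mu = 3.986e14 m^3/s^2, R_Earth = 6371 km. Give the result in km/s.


r = 6371.0 + 8735.087 = 15106.0870 km = 1.5106087e+07 m
v_esc = sqrt(2*mu/r) = sqrt(2*3.986e14 / 1.5106087e+07)
v_esc = 7264.5322 m/s = 7.2645 km/s

7.2645 km/s


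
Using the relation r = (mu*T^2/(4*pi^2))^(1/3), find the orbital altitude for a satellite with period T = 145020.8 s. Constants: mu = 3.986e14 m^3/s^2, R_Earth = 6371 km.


T = 145020.8 s
r = (mu*T^2/(4*pi^2))^(1/3) = (3.986e14 * 145020.8^2 / (4*pi^2))^(1/3)
r = 5.9659469e+07 m = 59659.4690 km
alt = r - R_E = 59659.4690 - 6371 = 53288.4690 km

53288.4690 km


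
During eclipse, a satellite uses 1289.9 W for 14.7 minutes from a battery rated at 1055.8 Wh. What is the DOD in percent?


E_used = P * t / 60 = 1289.9 * 14.7 / 60 = 316.0255 Wh
DOD = E_used / E_total * 100 = 316.0255 / 1055.8 * 100
DOD = 29.9323 %

29.9323 %


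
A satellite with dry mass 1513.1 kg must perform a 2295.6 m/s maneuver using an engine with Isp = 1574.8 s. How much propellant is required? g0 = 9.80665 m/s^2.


ve = Isp * g0 = 1574.8 * 9.80665 = 15443.512420 m/s
mass ratio = exp(dv/ve) = exp(2295.6/15443.512420) = 1.16026096
m_prop = m_dry * (mr - 1) = 1513.1 * (1.16026096 - 1)
m_prop = 242.4909 kg

242.4909 kg


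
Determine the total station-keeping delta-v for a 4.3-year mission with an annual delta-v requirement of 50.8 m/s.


dV = rate * years = 50.8 * 4.3
dV = 218.4400 m/s

218.4400 m/s


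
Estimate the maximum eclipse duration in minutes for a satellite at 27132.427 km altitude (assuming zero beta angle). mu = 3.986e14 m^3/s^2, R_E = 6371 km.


r = 33503.4270 km
T = 1017.1706 min
Eclipse fraction = arcsin(R_E/r)/pi = arcsin(6371.0000/33503.4270)/pi
= arcsin(0.1901597)/pi = 0.06090056
Eclipse duration = 0.06090056 * 1017.1706 = 61.9463 min

61.9463 minutes


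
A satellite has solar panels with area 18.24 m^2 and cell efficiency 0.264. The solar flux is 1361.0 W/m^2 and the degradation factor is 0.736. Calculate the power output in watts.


P = area * eta * S * degradation
P = 18.24 * 0.264 * 1361.0 * 0.736
P = 4823.5269 W

4823.5269 W


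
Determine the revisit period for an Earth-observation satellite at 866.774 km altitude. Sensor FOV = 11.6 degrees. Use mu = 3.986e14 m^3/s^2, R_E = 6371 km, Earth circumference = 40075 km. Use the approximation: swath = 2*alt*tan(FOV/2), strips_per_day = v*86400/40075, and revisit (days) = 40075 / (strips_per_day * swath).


swath = 2*866.774*tan(0.1012291) = 176.0874 km
v = sqrt(mu/r) = 7421.0633 m/s = 7.4211 km/s
strips/day = v*86400/40075 = 7.4211*86400/40075 = 15.9995
coverage/day = strips * swath = 15.9995 * 176.0874 = 2817.3097 km
revisit = 40075 / 2817.3097 = 14.2246 days

14.2246 days


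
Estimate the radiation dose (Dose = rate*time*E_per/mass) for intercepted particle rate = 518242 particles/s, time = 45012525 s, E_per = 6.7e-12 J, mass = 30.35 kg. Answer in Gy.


Total energy deposited = rate * time * E_per
  = 518242 * 45012525 * 6.7e-12 = 156.2935 J
Dose = E_total / mass = 156.2935 / 30.35
Dose = 5.1497 Gy

5.1497 Gy


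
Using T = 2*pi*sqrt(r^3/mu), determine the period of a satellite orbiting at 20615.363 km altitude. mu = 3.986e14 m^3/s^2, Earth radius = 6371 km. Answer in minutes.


r = 26986.3630 km = 2.6986363e+07 m
T = 2*pi*sqrt(r^3/mu) = 2*pi*sqrt(1.9653191e+22 / 3.986e14)
T = 44119.2131 s = 735.3202 min

735.3202 minutes


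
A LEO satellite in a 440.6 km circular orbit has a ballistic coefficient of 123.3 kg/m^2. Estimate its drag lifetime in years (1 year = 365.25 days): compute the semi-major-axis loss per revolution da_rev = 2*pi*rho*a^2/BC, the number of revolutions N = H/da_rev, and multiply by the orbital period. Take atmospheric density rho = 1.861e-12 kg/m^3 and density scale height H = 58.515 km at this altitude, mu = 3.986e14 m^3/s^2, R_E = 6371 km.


a = R_E + alt = 6811.6000 km = 6.8116e+06 m
da_rev = 2*pi*rho*a^2/BC = 2*pi*1.861e-12*(6.8116e+06)^2/123.3 = 4.400089 m per revolution
N = H/da_rev = 58515.0000 m / 4.400089 m = 13298.5953 revolutions
P = 2*pi*sqrt(a^3/mu) = 5594.8046 s
lifetime = N*P = 13298.5953 * 5594.8046 = 7.4403043e+07 s = 861.1463 days
years = 861.1463 / 365.25 = 2.3577 years

2.3577 years


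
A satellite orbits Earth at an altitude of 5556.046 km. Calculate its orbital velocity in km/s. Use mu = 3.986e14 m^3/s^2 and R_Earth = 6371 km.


r = R_E + alt = 6371.0 + 5556.046 = 11927.0460 km = 1.1927046e+07 m
v = sqrt(mu/r) = sqrt(3.986e14 / 1.1927046e+07) = 5780.9898 m/s = 5.7810 km/s

5.7810 km/s


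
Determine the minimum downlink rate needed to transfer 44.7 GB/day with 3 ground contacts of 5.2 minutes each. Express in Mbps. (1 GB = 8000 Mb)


total contact time = 3 * 5.2 * 60 = 936.0000 s
data = 44.7 GB = 357600.0000 Mb
rate = 357600.0000 / 936.0000 = 382.0513 Mbps

382.0513 Mbps


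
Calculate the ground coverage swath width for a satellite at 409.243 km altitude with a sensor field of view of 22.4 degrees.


FOV = 22.4 deg = 0.3909538 rad
swath = 2 * alt * tan(FOV/2) = 2 * 409.243 * tan(0.1954769)
swath = 2 * 409.243 * 0.1980053
swath = 162.0646 km

162.0646 km


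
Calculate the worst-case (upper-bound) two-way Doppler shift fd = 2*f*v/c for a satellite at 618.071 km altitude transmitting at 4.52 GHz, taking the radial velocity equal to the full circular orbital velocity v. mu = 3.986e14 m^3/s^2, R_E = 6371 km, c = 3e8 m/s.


r = 6.989071e+06 m
v = sqrt(mu/r) = 7551.9468 m/s (worst-case radial velocity)
f = 4.52 GHz = 4.52e+09 Hz
fd = 2*f*v/c = 2*4.52e+09*7551.9468/3.0e+08
fd = 227565.3298 Hz

227565.3298 Hz


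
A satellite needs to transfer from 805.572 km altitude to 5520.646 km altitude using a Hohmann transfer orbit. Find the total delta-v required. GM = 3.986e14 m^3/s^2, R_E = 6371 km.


r1 = 7176.5720 km = 7.176572e+06 m
r2 = 11891.6460 km = 1.1891646e+07 m
dv1 = sqrt(mu/r1)*(sqrt(2*r2/(r1+r2)) - 1) = 870.5742 m/s
dv2 = sqrt(mu/r2)*(1 - sqrt(2*r1/(r1+r2))) = 766.5539 m/s
total dv = |dv1| + |dv2| = 870.5742 + 766.5539 = 1637.1281 m/s = 1.6371 km/s

1.6371 km/s


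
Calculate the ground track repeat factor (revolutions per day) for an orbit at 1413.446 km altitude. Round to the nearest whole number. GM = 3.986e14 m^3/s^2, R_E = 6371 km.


r = 7.784446e+06 m
T = 2*pi*sqrt(r^3/mu) = 6835.2246 s = 113.9204 min
revs/day = 1440 / 113.9204 = 12.6404
Rounded: 13 revolutions per day

13 revolutions per day


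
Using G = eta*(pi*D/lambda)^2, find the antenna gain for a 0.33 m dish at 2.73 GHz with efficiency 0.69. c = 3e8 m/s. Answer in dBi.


lambda = c/f = 3e8 / 2.73e+09 = 0.1098901 m
G = eta*(pi*D/lambda)^2 = 0.69*(pi*0.33/0.1098901)^2
G = 61.4129 (linear)
G = 10*log10(61.4129) = 17.8826 dBi

17.8826 dBi


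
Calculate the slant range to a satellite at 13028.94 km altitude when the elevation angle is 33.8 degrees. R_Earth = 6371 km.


h = 13028.94 km, el = 33.8 deg
d = -R_E*sin(el) + sqrt((R_E*sin(el))^2 + 2*R_E*h + h^2)
d = -6371.0000*sin(0.5899213) + sqrt((6371.0000*0.5562956)^2 + 2*6371.0000*13028.94 + 13028.94^2)
d = 15119.4174 km

15119.4174 km


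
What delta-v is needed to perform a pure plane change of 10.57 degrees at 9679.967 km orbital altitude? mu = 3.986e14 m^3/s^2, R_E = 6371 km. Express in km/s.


r = 16050.9670 km = 1.6050967e+07 m
V = sqrt(mu/r) = 4983.3116 m/s
di = 10.57 deg = 0.1844813 rad
dV = 2*V*sin(di/2) = 2*4983.3116*sin(0.09224065)
dV = 918.0247 m/s = 0.9180247 km/s

0.9180 km/s


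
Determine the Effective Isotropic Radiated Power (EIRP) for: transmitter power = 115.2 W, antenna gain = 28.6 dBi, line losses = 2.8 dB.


Pt = 115.2 W = 20.6145 dBW
EIRP = Pt_dBW + Gt - losses = 20.6145 + 28.6 - 2.8 = 46.4145 dBW

46.4145 dBW


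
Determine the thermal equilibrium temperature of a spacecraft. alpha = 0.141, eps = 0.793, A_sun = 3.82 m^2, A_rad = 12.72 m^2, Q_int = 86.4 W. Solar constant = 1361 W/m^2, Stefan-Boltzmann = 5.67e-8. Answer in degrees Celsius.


Numerator = alpha*S*A_sun + Q_int = 0.141*1361*3.82 + 86.4 = 819.4618 W
Denominator = eps*sigma*A_rad = 0.793*5.67e-8*12.72 = 5.7193063e-07 W/K^4
T^4 = 1.4327993e+09 K^4
T = 194.5568 K = -78.5932 C

-78.5932 degrees Celsius


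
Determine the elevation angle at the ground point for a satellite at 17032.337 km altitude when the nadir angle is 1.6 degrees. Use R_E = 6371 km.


r = R_E + alt = 23403.3370 km
Law of sines in the satellite / Earth-center / ground-point triangle:
  sin(nadir)/R_E = sin(90 + el)/r  =>  cos(el) = (r/R_E)*sin(nadir)
cos(el) = (23403.3370 / 6371.0000) * sin(1.6 deg) = 0.1025678
el = arccos(0.1025678) = 84.1129 deg
(Earth-central angle = 90 - nadir - el = 4.2871 deg)

84.1129 degrees


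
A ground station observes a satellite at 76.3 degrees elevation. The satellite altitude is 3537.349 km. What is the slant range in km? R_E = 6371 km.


h = 3537.349 km, el = 76.3 deg
d = -R_E*sin(el) + sqrt((R_E*sin(el))^2 + 2*R_E*h + h^2)
d = -6371.0000*sin(1.3317) + sqrt((6371.0000*0.9715491)^2 + 2*6371.0000*3537.349 + 3537.349^2)
d = 3603.0443 km

3603.0443 km


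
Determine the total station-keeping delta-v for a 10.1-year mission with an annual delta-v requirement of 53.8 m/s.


dV = rate * years = 53.8 * 10.1
dV = 543.3800 m/s

543.3800 m/s


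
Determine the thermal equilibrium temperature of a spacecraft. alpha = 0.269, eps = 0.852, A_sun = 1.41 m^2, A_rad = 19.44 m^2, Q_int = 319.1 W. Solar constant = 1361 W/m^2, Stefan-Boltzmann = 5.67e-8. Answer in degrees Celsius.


Numerator = alpha*S*A_sun + Q_int = 0.269*1361*1.41 + 319.1 = 835.3137 W
Denominator = eps*sigma*A_rad = 0.852*5.67e-8*19.44 = 9.391153e-07 W/K^4
T^4 = 8.8946873e+08 K^4
T = 172.6962 K = -100.4538 C

-100.4538 degrees Celsius


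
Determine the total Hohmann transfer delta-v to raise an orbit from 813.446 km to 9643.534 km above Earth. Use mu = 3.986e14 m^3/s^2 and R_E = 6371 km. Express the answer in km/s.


r1 = 7184.4460 km = 7.184446e+06 m
r2 = 16014.5340 km = 1.6014534e+07 m
dv1 = sqrt(mu/r1)*(sqrt(2*r2/(r1+r2)) - 1) = 1303.4938 m/s
dv2 = sqrt(mu/r2)*(1 - sqrt(2*r1/(r1+r2))) = 1062.6298 m/s
total dv = |dv1| + |dv2| = 1303.4938 + 1062.6298 = 2366.1236 m/s = 2.3661 km/s

2.3661 km/s


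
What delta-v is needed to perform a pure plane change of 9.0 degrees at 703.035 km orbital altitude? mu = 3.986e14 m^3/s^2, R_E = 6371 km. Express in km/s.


r = 7074.0350 km = 7.074035e+06 m
V = sqrt(mu/r) = 7506.4578 m/s
di = 9.0 deg = 0.1570796 rad
dV = 2*V*sin(di/2) = 2*7506.4578*sin(0.07853982)
dV = 1177.8998 m/s = 1.1779 km/s

1.1779 km/s


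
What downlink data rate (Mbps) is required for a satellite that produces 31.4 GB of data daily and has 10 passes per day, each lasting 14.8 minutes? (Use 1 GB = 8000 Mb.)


total contact time = 10 * 14.8 * 60 = 8880.0000 s
data = 31.4 GB = 251200.0000 Mb
rate = 251200.0000 / 8880.0000 = 28.2883 Mbps

28.2883 Mbps


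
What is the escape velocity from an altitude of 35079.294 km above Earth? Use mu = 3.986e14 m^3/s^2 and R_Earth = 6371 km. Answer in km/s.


r = 6371.0 + 35079.294 = 41450.2940 km = 4.1450294e+07 m
v_esc = sqrt(2*mu/r) = sqrt(2*3.986e14 / 4.1450294e+07)
v_esc = 4385.5073 m/s = 4.3855 km/s

4.3855 km/s


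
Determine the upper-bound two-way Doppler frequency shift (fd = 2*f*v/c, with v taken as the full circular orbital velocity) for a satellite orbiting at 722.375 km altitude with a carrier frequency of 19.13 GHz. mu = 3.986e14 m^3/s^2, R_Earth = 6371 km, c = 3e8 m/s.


r = 7.093375e+06 m
v = sqrt(mu/r) = 7496.2176 m/s (worst-case radial velocity)
f = 19.13 GHz = 1.913e+10 Hz
fd = 2*f*v/c = 2*1.913e+10*7496.2176/3.0e+08
fd = 956017.6233 Hz

956017.6233 Hz


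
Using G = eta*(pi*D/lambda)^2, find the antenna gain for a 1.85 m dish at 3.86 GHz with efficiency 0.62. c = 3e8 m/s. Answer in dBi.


lambda = c/f = 3e8 / 3.86e+09 = 0.07772021 m
G = eta*(pi*D/lambda)^2 = 0.62*(pi*1.85/0.07772021)^2
G = 3467.1050 (linear)
G = 10*log10(3467.1050) = 35.3997 dBi

35.3997 dBi


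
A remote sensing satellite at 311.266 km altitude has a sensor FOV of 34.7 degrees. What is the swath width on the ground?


FOV = 34.7 deg = 0.6056293 rad
swath = 2 * alt * tan(FOV/2) = 2 * 311.266 * tan(0.3028146)
swath = 2 * 311.266 * 0.3124229
swath = 194.4933 km

194.4933 km


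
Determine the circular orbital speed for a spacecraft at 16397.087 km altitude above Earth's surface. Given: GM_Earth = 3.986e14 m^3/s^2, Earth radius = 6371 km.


r = R_E + alt = 6371.0 + 16397.087 = 22768.0870 km = 2.2768087e+07 m
v = sqrt(mu/r) = sqrt(3.986e14 / 2.2768087e+07) = 4184.1320 m/s = 4.1841 km/s

4.1841 km/s


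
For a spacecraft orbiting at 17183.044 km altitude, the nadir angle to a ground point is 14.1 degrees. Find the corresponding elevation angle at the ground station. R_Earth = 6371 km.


r = R_E + alt = 23554.0440 km
Law of sines in the satellite / Earth-center / ground-point triangle:
  sin(nadir)/R_E = sin(90 + el)/r  =>  cos(el) = (r/R_E)*sin(nadir)
cos(el) = (23554.0440 / 6371.0000) * sin(14.1 deg) = 0.9006622
el = arccos(0.9006622) = 25.7548 deg
(Earth-central angle = 90 - nadir - el = 50.1452 deg)

25.7548 degrees


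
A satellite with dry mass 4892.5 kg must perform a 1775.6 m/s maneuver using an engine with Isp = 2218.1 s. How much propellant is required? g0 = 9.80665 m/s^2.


ve = Isp * g0 = 2218.1 * 9.80665 = 21752.130365 m/s
mass ratio = exp(dv/ve) = exp(1775.6/21752.130365) = 1.08505295
m_prop = m_dry * (mr - 1) = 4892.5 * (1.08505295 - 1)
m_prop = 416.1216 kg

416.1216 kg


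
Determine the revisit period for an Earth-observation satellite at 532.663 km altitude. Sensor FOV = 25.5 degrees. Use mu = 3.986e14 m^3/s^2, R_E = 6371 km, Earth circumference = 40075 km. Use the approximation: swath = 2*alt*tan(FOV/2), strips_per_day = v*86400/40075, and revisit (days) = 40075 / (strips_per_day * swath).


swath = 2*532.663*tan(0.2225295) = 241.0587 km
v = sqrt(mu/r) = 7598.5173 m/s = 7.5985 km/s
strips/day = v*86400/40075 = 7.5985*86400/40075 = 16.3821
coverage/day = strips * swath = 16.3821 * 241.0587 = 3949.0425 km
revisit = 40075 / 3949.0425 = 10.1480 days

10.1480 days


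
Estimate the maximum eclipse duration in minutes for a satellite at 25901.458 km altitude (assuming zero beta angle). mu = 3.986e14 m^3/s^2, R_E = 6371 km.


r = 32272.4580 km
T = 961.6301 min
Eclipse fraction = arcsin(R_E/r)/pi = arcsin(6371.0000/32272.4580)/pi
= arcsin(0.1974129)/pi = 0.06325397
Eclipse duration = 0.06325397 * 961.6301 = 60.8269 min

60.8269 minutes


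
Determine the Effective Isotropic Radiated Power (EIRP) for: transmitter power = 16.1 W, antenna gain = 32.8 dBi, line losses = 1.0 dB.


Pt = 16.1 W = 12.0683 dBW
EIRP = Pt_dBW + Gt - losses = 12.0683 + 32.8 - 1.0 = 43.8683 dBW

43.8683 dBW


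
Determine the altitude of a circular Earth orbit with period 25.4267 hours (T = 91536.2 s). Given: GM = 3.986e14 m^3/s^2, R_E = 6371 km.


T = 91536.2 s
r = (mu*T^2/(4*pi^2))^(1/3) = (3.986e14 * 91536.2^2 / (4*pi^2))^(1/3)
r = 4.3898981e+07 m = 43898.9809 km
alt = r - R_E = 43898.9809 - 6371 = 37527.9809 km

37527.9809 km


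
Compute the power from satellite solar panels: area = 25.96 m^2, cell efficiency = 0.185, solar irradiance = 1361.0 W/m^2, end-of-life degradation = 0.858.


P = area * eta * S * degradation
P = 25.96 * 0.185 * 1361.0 * 0.858
P = 5608.1785 W

5608.1785 W


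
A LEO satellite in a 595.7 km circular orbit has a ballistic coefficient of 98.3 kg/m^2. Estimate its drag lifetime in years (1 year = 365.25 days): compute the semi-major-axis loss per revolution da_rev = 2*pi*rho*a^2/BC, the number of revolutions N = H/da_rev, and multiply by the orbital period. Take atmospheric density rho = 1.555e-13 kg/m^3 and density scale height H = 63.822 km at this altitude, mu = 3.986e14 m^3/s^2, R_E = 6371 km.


a = R_E + alt = 6966.7000 km = 6.9667e+06 m
da_rev = 2*pi*rho*a^2/BC = 2*pi*1.555e-13*(6.9667e+06)^2/98.3 = 0.482404069 m per revolution
N = H/da_rev = 63822.0000 m / 0.482404069 m = 132299.8790 revolutions
P = 2*pi*sqrt(a^3/mu) = 5786.9787 s
lifetime = N*P = 132299.8790 * 5786.9787 = 7.6561658e+08 s = 8861.3031 days
years = 8861.3031 / 365.25 = 24.2609 years

24.2609 years


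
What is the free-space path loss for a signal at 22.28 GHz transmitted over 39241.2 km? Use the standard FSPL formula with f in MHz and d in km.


f = 22.28 GHz = 22280.0000 MHz
d = 39241.2 km
FSPL = 32.44 + 20*log10(22280.0000) + 20*log10(39241.2)
FSPL = 32.44 + 86.9583 + 91.8748
FSPL = 211.2731 dB

211.2731 dB


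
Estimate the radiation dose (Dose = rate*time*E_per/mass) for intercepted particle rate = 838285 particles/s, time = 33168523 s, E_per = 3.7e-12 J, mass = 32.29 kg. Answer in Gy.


Total energy deposited = rate * time * E_per
  = 838285 * 33168523 * 3.7e-12 = 102.8773 J
Dose = E_total / mass = 102.8773 / 32.29
Dose = 3.1860 Gy

3.1860 Gy


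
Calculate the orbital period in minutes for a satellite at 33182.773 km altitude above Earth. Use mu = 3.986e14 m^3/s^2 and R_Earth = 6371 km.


r = 39553.7730 km = 3.9553773e+07 m
T = 2*pi*sqrt(r^3/mu) = 2*pi*sqrt(6.1881916e+22 / 3.986e14)
T = 78287.6211 s = 1304.7937 min

1304.7937 minutes


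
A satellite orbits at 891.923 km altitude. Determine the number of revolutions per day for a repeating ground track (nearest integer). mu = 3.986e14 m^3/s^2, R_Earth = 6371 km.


r = 7.262923e+06 m
T = 2*pi*sqrt(r^3/mu) = 6159.9669 s = 102.6661 min
revs/day = 1440 / 102.6661 = 14.0260
Rounded: 14 revolutions per day

14 revolutions per day


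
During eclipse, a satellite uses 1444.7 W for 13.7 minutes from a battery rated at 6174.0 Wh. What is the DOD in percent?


E_used = P * t / 60 = 1444.7 * 13.7 / 60 = 329.8732 Wh
DOD = E_used / E_total * 100 = 329.8732 / 6174.0 * 100
DOD = 5.3429 %

5.3429 %


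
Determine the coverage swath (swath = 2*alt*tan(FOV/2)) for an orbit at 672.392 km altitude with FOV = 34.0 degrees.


FOV = 34.0 deg = 0.5934119 rad
swath = 2 * alt * tan(FOV/2) = 2 * 672.392 * tan(0.296706)
swath = 2 * 672.392 * 0.3057307
swath = 411.1417 km

411.1417 km


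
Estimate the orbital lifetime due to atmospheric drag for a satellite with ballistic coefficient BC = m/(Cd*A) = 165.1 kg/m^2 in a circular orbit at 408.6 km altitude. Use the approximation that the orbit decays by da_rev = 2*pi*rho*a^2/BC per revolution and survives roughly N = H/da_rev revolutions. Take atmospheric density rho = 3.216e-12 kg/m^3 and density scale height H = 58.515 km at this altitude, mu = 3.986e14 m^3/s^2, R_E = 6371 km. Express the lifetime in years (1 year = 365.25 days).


a = R_E + alt = 6779.6000 km = 6.7796e+06 m
da_rev = 2*pi*rho*a^2/BC = 2*pi*3.216e-12*(6.7796e+06)^2/165.1 = 5.625446 m per revolution
N = H/da_rev = 58515.0000 m / 5.625446 m = 10401.8415 revolutions
P = 2*pi*sqrt(a^3/mu) = 5555.4255 s
lifetime = N*P = 10401.8415 * 5555.4255 = 5.7786656e+07 s = 668.8270 days
years = 668.8270 / 365.25 = 1.8311 years

1.8311 years


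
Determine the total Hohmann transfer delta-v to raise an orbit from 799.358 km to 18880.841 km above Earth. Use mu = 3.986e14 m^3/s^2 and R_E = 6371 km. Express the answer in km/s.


r1 = 7170.3580 km = 7.170358e+06 m
r2 = 25251.8410 km = 2.5251841e+07 m
dv1 = sqrt(mu/r1)*(sqrt(2*r2/(r1+r2)) - 1) = 1849.6060 m/s
dv2 = sqrt(mu/r2)*(1 - sqrt(2*r1/(r1+r2))) = 1330.7071 m/s
total dv = |dv1| + |dv2| = 1849.6060 + 1330.7071 = 3180.3131 m/s = 3.1803 km/s

3.1803 km/s


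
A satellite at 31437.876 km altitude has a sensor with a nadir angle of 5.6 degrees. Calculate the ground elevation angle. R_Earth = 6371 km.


r = R_E + alt = 37808.8760 km
Law of sines in the satellite / Earth-center / ground-point triangle:
  sin(nadir)/R_E = sin(90 + el)/r  =>  cos(el) = (r/R_E)*sin(nadir)
cos(el) = (37808.8760 / 6371.0000) * sin(5.6 deg) = 0.5791084
el = arccos(0.5791084) = 54.6121 deg
(Earth-central angle = 90 - nadir - el = 29.7879 deg)

54.6121 degrees


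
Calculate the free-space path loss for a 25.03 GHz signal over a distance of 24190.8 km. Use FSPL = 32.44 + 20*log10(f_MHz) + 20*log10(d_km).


f = 25.03 GHz = 25030.0000 MHz
d = 24190.8 km
FSPL = 32.44 + 20*log10(25030.0000) + 20*log10(24190.8)
FSPL = 32.44 + 87.9692 + 87.6730
FSPL = 208.0822 dB

208.0822 dB


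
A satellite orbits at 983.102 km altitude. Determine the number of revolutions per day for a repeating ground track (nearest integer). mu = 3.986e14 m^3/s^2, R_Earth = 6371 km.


r = 7.354102e+06 m
T = 2*pi*sqrt(r^3/mu) = 6276.3289 s = 104.6055 min
revs/day = 1440 / 104.6055 = 13.7660
Rounded: 14 revolutions per day

14 revolutions per day


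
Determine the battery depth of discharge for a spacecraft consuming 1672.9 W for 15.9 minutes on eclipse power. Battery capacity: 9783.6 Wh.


E_used = P * t / 60 = 1672.9 * 15.9 / 60 = 443.3185 Wh
DOD = E_used / E_total * 100 = 443.3185 / 9783.6 * 100
DOD = 4.5312 %

4.5312 %


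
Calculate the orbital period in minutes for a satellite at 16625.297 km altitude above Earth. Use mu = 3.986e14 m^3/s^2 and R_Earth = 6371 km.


r = 22996.2970 km = 2.2996297e+07 m
T = 2*pi*sqrt(r^3/mu) = 2*pi*sqrt(1.2161124e+22 / 3.986e14)
T = 34705.4823 s = 578.4247 min

578.4247 minutes


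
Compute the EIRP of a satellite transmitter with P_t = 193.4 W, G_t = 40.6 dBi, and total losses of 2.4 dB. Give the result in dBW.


Pt = 193.4 W = 22.8646 dBW
EIRP = Pt_dBW + Gt - losses = 22.8646 + 40.6 - 2.4 = 61.0646 dBW

61.0646 dBW


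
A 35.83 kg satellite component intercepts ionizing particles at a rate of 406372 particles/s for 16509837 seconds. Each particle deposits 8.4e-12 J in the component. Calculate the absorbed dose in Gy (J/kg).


Total energy deposited = rate * time * E_per
  = 406372 * 16509837 * 8.4e-12 = 56.3567 J
Dose = E_total / mass = 56.3567 / 35.83
Dose = 1.5729 Gy

1.5729 Gy


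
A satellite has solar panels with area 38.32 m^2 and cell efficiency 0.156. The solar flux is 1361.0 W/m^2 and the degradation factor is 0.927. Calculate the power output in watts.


P = area * eta * S * degradation
P = 38.32 * 0.156 * 1361.0 * 0.927
P = 7542.0248 W

7542.0248 W


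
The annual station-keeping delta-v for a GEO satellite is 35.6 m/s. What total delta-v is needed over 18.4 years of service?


dV = rate * years = 35.6 * 18.4
dV = 655.0400 m/s

655.0400 m/s


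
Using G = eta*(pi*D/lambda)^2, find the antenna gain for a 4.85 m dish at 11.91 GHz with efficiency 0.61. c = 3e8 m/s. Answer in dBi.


lambda = c/f = 3e8 / 1.191e+10 = 0.02518892 m
G = eta*(pi*D/lambda)^2 = 0.61*(pi*4.85/0.02518892)^2
G = 223199.9388 (linear)
G = 10*log10(223199.9388) = 53.4869 dBi

53.4869 dBi


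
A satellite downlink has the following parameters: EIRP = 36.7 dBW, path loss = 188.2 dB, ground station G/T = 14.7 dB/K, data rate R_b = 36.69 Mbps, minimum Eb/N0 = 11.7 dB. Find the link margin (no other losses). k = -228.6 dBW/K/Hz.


C/N0 = EIRP - FSPL + G/T - k = 36.7 - 188.2 + 14.7 - (-228.6)
C/N0 = 91.8000 dB-Hz
R_b = 36.69 Mbps = 3.669e+07 bps -> 10*log10(R_b) = 75.6455 dB-Hz
Eb/N0 = C/N0 - 10*log10(R_b) = 91.8000 - 75.6455 = 16.1545 dB
Margin = Eb/N0 - Eb/N0_req = 16.1545 - 11.7 = 4.4545 dB (link closes)

4.4545 dB


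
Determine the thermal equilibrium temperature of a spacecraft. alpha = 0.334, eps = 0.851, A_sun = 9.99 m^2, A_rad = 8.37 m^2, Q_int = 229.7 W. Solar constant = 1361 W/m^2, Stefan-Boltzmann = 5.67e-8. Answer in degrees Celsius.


Numerator = alpha*S*A_sun + Q_int = 0.334*1361*9.99 + 229.7 = 4770.8943 W
Denominator = eps*sigma*A_rad = 0.851*5.67e-8*8.37 = 4.0386673e-07 W/K^4
T^4 = 1.1813041e+10 K^4
T = 329.6784 K = 56.5284 C

56.5284 degrees Celsius


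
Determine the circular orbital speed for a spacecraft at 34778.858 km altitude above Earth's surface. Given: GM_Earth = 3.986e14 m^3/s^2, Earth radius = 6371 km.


r = R_E + alt = 6371.0 + 34778.858 = 41149.8580 km = 4.1149858e+07 m
v = sqrt(mu/r) = sqrt(3.986e14 / 4.1149858e+07) = 3112.3217 m/s = 3.1123 km/s

3.1123 km/s


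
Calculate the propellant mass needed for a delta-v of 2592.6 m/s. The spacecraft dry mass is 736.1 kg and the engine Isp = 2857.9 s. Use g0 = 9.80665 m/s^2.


ve = Isp * g0 = 2857.9 * 9.80665 = 28026.425035 m/s
mass ratio = exp(dv/ve) = exp(2592.6/28026.425035) = 1.09691923
m_prop = m_dry * (mr - 1) = 736.1 * (1.09691923 - 1)
m_prop = 71.3422 kg

71.3422 kg
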